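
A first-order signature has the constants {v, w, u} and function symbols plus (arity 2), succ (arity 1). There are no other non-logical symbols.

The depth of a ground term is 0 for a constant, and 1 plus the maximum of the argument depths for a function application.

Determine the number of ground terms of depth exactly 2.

228

If N_k denotes the number of depth-≤k ground terms, the 3 constants give N_0 = 3, and each function symbol of arity r contributes N_{k-1}^r new terms at level k: N_k = 3 + N_{k-1}^2 + N_{k-1}.
N_0 = 3
N_1 = 3 + 3^2 + 3 = 15
N_2 = 3 + 15^2 + 15 = 243
Terms of depth exactly 2: N_2 − N_1 = 243 − 15 = 228.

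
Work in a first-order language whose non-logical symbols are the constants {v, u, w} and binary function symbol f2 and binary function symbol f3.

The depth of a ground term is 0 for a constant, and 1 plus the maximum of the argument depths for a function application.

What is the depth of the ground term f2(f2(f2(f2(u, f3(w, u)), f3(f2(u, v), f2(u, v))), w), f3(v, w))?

5

depth(f3(w, u)) = 1 + max(0, 0) = 1
depth(f2(u, f3(w, u))) = 1 + max(0, 1) = 2
depth(f2(u, v)) = 1 + max(0, 0) = 1
depth(f3(f2(u, v), f2(u, v))) = 1 + max(1, 1) = 2
depth(f2(f2(u, f3(w, u)), f3(f2(u, v), f2(u, v)))) = 1 + max(2, 2) = 3
depth(f2(f2(f2(u, f3(w, u)), f3(f2(u, v), f2(u, v))), w)) = 1 + max(3, 0) = 4
depth(f3(v, w)) = 1 + max(0, 0) = 1
depth(f2(f2(f2(f2(u, f3(w, u)), f3(f2(u, v), f2(u, v))), w), f3(v, w))) = 1 + max(4, 1) = 5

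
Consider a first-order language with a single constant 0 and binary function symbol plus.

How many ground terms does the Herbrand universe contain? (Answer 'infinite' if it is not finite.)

The signature has at least one function symbol (plus, arity 2) and at least one constant (0).
Iterating plus gives infinitely many distinct ground terms: 0, plus(0, 0), plus(plus(0, 0), plus(0, 0)), ...
So the Herbrand universe is infinite.

infinite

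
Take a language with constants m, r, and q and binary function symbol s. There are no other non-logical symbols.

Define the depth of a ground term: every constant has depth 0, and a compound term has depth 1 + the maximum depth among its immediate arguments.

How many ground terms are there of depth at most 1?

Let N_k = |{terms of depth ≤ k}|. Then N_0 = 3 and N_k = 3 + N_{k-1}^2 for k ≥ 1 (one summand per function symbol, arity giving the exponent).
N_0 = 3
N_1 = 3 + 3^2 = 12

12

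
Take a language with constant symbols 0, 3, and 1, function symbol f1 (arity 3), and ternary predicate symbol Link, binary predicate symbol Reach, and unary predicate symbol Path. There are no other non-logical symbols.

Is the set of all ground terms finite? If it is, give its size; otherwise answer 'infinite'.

The signature has at least one function symbol (f1, arity 3) and at least one constant (0).
Iterating f1 gives infinitely many distinct ground terms: 0, f1(0, 0, 0), f1(f1(0, 0, 0), f1(0, 0, 0), f1(0, 0, 0)), ...
So the Herbrand universe is infinite.

infinite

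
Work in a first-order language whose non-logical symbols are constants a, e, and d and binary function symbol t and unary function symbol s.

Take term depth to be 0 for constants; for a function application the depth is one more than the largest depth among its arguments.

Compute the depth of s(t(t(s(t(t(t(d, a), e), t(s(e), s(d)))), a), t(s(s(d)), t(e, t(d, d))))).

7

depth(t(d, a)) = 1 + max(0, 0) = 1
depth(t(t(d, a), e)) = 1 + max(1, 0) = 2
depth(s(e)) = 1 + depth(e) = 1 + 0 = 1
depth(s(d)) = 1 + depth(d) = 1 + 0 = 1
depth(t(s(e), s(d))) = 1 + max(1, 1) = 2
depth(t(t(t(d, a), e), t(s(e), s(d)))) = 1 + max(2, 2) = 3
depth(s(t(t(t(d, a), e), t(s(e), s(d))))) = 1 + depth(t(t(t(d, a), e), t(s(e), s(d)))) = 1 + 3 = 4
depth(t(s(t(t(t(d, a), e), t(s(e), s(d)))), a)) = 1 + max(4, 0) = 5
depth(s(s(d))) = 1 + depth(s(d)) = 1 + 1 = 2
depth(t(d, d)) = 1 + max(0, 0) = 1
depth(t(e, t(d, d))) = 1 + max(0, 1) = 2
depth(t(s(s(d)), t(e, t(d, d)))) = 1 + max(2, 2) = 3
depth(t(t(s(t(t(t(d, a), e), t(s(e), s(d)))), a), t(s(s(d)), t(e, t(d, d))))) = 1 + max(5, 3) = 6
depth(s(t(t(s(t(t(t(d, a), e), t(s(e), s(d)))), a), t(s(s(d)), t(e, t(d, d)))))) = 1 + depth(t(t(s(t(t(t(d, a), e), t(s(e), s(d)))), a), t(s(s(d)), t(e, t(d, d))))) = 1 + 6 = 7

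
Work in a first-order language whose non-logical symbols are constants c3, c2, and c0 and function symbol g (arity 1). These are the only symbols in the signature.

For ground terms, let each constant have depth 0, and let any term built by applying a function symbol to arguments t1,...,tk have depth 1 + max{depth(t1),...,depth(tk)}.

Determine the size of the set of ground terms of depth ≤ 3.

Count level by level. With function symbols g/1, the terms of depth ≤ k are the 3 constants together with each function applied to depth-≤(k−1) tuples, so N_k = 3 + N_{k-1}.
N_0 = 3
N_1 = 3 + 3 = 6
N_2 = 3 + 6 = 9
N_3 = 3 + 9 = 12

12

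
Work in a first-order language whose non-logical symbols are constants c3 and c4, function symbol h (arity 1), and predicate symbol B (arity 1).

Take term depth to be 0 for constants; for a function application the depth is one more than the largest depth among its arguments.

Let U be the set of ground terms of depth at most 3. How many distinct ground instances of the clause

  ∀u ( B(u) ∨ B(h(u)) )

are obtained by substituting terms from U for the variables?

8

Ground terms of depth ≤ 3:
  If N_k denotes the number of depth-≤k ground terms, the 2 constants give N_0 = 2, and each function symbol of arity r contributes N_{k-1}^r new terms at level k: N_k = 2 + N_{k-1}.
  N_0 = 2
  N_1 = 2 + 2 = 4
  N_2 = 2 + 4 = 6
  N_3 = 2 + 6 = 8
So there are 8 ground terms available for substitution.
The clause has 1 distinct variable (u), which appears in the body. In the free term algebra distinct substitutions yield syntactically distinct ground instances.
Number of ground instances = 8.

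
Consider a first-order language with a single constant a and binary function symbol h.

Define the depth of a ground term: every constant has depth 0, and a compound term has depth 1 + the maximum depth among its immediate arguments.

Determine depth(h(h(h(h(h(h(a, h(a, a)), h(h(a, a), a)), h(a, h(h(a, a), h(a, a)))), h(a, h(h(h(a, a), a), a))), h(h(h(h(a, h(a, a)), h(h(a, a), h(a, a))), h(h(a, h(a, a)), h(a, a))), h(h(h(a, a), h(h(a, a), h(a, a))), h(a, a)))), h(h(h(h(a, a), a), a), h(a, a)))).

depth(h(a, a)) = 1 + max(0, 0) = 1
depth(h(a, h(a, a))) = 1 + max(0, 1) = 2
depth(h(h(a, a), a)) = 1 + max(1, 0) = 2
depth(h(h(a, h(a, a)), h(h(a, a), a))) = 1 + max(2, 2) = 3
depth(h(h(a, a), h(a, a))) = 1 + max(1, 1) = 2
depth(h(a, h(h(a, a), h(a, a)))) = 1 + max(0, 2) = 3
depth(h(h(h(a, h(a, a)), h(h(a, a), a)), h(a, h(h(a, a), h(a, a))))) = 1 + max(3, 3) = 4
depth(h(h(h(a, a), a), a)) = 1 + max(2, 0) = 3
depth(h(a, h(h(h(a, a), a), a))) = 1 + max(0, 3) = 4
depth(h(h(h(h(a, h(a, a)), h(h(a, a), a)), h(a, h(h(a, a), h(a, a)))), h(a, h(h(h(a, a), a), a)))) = 1 + max(4, 4) = 5
depth(h(h(a, h(a, a)), h(h(a, a), h(a, a)))) = 1 + max(2, 2) = 3
depth(h(h(a, h(a, a)), h(a, a))) = 1 + max(2, 1) = 3
depth(h(h(h(a, h(a, a)), h(h(a, a), h(a, a))), h(h(a, h(a, a)), h(a, a)))) = 1 + max(3, 3) = 4
depth(h(h(a, a), h(h(a, a), h(a, a)))) = 1 + max(1, 2) = 3
depth(h(h(h(a, a), h(h(a, a), h(a, a))), h(a, a))) = 1 + max(3, 1) = 4
depth(h(h(h(h(a, h(a, a)), h(h(a, a), h(a, a))), h(h(a, h(a, a)), h(a, a))), h(h(h(a, a), h(h(a, a), h(a, a))), h(a, a)))) = 1 + max(4, 4) = 5
depth(h(h(h(h(h(a, h(a, a)), h(h(a, a), a)), h(a, h(h(a, a), h(a, a)))), h(a, h(h(h(a, a), a), a))), h(h(h(h(a, h(a, a)), h(h(a, a), h(a, a))), h(h(a, h(a, a)), h(a, a))), h(h(h(a, a), h(h(a, a), h(a, a))), h(a, a))))) = 1 + max(5, 5) = 6
depth(h(h(h(h(a, a), a), a), h(a, a))) = 1 + max(3, 1) = 4
depth(h(h(h(h(h(h(a, h(a, a)), h(h(a, a), a)), h(a, h(h(a, a), h(a, a)))), h(a, h(h(h(a, a), a), a))), h(h(h(h(a, h(a, a)), h(h(a, a), h(a, a))), h(h(a, h(a, a)), h(a, a))), h(h(h(a, a), h(h(a, a), h(a, a))), h(a, a)))), h(h(h(h(a, a), a), a), h(a, a)))) = 1 + max(6, 4) = 7

7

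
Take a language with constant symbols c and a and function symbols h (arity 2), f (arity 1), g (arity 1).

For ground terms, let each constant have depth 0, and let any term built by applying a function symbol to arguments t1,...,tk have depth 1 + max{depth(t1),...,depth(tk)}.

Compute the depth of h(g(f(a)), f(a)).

depth(f(a)) = 1 + depth(a) = 1 + 0 = 1
depth(g(f(a))) = 1 + depth(f(a)) = 1 + 1 = 2
depth(h(g(f(a)), f(a))) = 1 + max(2, 1) = 3

3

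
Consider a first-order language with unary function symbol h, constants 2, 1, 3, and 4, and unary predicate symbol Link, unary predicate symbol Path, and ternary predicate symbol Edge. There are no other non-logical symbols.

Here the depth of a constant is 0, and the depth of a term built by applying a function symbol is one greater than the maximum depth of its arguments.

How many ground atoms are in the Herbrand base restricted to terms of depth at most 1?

First count ground terms of depth ≤ 1.
If N_k denotes the number of depth-≤k ground terms, the 4 constants give N_0 = 4, and each function symbol of arity r contributes N_{k-1}^r new terms at level k: N_k = 4 + N_{k-1}.
N_0 = 4
N_1 = 4 + 4 = 8
Explicitly: 2, 1, 3, 4, h(2), h(1), h(3), h(4).
So |H| = 8.
Ground atoms are formed by filling each argument slot of a predicate with a term from H, so an r-ary predicate gives |H|^r atoms:
  Link: 8;  Path: 8;  Edge: 8^3 = 512
Total ground atoms: 8 + 8 + 512 = 528.

528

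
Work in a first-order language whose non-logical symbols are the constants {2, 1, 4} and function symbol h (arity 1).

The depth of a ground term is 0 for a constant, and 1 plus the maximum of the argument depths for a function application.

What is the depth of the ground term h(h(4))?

depth(h(4)) = 1 + depth(4) = 1 + 0 = 1
depth(h(h(4))) = 1 + depth(h(4)) = 1 + 1 = 2

2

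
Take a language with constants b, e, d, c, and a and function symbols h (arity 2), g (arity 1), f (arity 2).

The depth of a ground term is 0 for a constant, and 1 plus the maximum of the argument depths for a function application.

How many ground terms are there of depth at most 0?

Let N_k count ground terms of depth at most k. Each non-constant term of depth ≤ k is some function symbol applied to depth-≤(k−1) arguments, giving N_k = 5 + N_{k-1}^2 + N_{k-1} + N_{k-1}^2.
N_0 = 5

5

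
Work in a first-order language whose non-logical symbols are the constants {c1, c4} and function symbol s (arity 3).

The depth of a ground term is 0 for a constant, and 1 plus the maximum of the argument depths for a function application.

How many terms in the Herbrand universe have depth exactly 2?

992

If N_k denotes the number of depth-≤k ground terms, the 2 constants give N_0 = 2, and each function symbol of arity r contributes N_{k-1}^r new terms at level k: N_k = 2 + N_{k-1}^3.
N_0 = 2
N_1 = 2 + 2^3 = 10
N_2 = 2 + 10^3 = 1002
Terms of depth exactly 2: N_2 − N_1 = 1002 − 10 = 992.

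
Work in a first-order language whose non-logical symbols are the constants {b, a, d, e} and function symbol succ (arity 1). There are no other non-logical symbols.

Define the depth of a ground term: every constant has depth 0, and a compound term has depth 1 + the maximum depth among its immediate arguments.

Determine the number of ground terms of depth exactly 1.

4

If N_k denotes the number of depth-≤k ground terms, the 4 constants give N_0 = 4, and each function symbol of arity r contributes N_{k-1}^r new terms at level k: N_k = 4 + N_{k-1}.
N_0 = 4
N_1 = 4 + 4 = 8
Terms of depth exactly 1: N_1 − N_0 = 8 − 4 = 4.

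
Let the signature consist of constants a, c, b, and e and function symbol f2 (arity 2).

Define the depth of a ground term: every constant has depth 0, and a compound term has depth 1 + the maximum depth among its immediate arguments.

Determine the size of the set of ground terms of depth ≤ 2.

If N_k denotes the number of depth-≤k ground terms, the 4 constants give N_0 = 4, and each function symbol of arity r contributes N_{k-1}^r new terms at level k: N_k = 4 + N_{k-1}^2.
N_0 = 4
N_1 = 4 + 4^2 = 20
N_2 = 4 + 20^2 = 404

404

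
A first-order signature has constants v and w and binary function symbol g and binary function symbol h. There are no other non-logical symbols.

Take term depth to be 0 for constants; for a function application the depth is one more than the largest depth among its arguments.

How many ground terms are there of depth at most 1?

10

Count level by level. With function symbols g/2, h/2, the terms of depth ≤ k are the 2 constants together with each function applied to depth-≤(k−1) tuples, so N_k = 2 + N_{k-1}^2 + N_{k-1}^2.
N_0 = 2
N_1 = 2 + 2^2 + 2^2 = 10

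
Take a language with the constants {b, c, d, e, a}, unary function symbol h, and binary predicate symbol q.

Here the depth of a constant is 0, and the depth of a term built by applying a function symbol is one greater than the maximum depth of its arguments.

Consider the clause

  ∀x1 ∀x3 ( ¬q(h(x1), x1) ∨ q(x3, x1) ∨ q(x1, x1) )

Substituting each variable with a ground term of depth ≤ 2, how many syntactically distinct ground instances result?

225

Ground terms of depth ≤ 2:
  Let N_k = |{terms of depth ≤ k}|. Then N_0 = 5 and N_k = 5 + N_{k-1} for k ≥ 1 (one summand per function symbol, arity giving the exponent).
  N_0 = 5
  N_1 = 5 + 5 = 10
  N_2 = 5 + 10 = 15
So there are 15 ground terms available for substitution.
Each of x1, x3 ranges independently over the available ground terms, and distinct assignments produce distinct instances.
Number of ground instances = 15^2 = 225.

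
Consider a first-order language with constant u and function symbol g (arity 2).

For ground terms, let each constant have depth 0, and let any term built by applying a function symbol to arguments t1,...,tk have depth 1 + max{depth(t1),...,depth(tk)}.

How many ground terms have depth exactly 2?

3

Count level by level. With function symbols g/2, the terms of depth ≤ k are the 1 constant together with each function applied to depth-≤(k−1) tuples, so N_k = 1 + N_{k-1}^2.
N_0 = 1
N_1 = 1 + 1^2 = 2
N_2 = 1 + 2^2 = 5
Terms of depth exactly 2: N_2 − N_1 = 5 − 2 = 3.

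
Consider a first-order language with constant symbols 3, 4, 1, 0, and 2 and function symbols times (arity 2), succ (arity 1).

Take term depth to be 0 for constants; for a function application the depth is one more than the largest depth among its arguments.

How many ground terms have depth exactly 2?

Let N_k count ground terms of depth at most k. Each non-constant term of depth ≤ k is some function symbol applied to depth-≤(k−1) arguments, giving N_k = 5 + N_{k-1}^2 + N_{k-1}.
N_0 = 5
N_1 = 5 + 5^2 + 5 = 35
N_2 = 5 + 35^2 + 35 = 1265
Terms of depth exactly 2: N_2 − N_1 = 1265 − 35 = 1230.

1230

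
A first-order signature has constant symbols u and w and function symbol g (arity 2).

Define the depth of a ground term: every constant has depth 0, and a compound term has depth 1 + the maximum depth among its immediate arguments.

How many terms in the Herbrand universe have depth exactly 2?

Write N_k for the number of ground terms of depth ≤ k. A term of depth ≤ k is either a constant or a function symbol applied to arguments of depth ≤ k−1, so N_k = 2 + N_{k-1}^2.
N_0 = 2
N_1 = 2 + 2^2 = 6
N_2 = 2 + 6^2 = 38
Terms of depth exactly 2: N_2 − N_1 = 38 − 6 = 32.

32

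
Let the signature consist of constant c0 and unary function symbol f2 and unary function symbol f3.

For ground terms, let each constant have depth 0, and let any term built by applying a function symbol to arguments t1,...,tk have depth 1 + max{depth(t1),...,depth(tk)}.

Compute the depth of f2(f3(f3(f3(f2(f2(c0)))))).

6

depth(f2(c0)) = 1 + depth(c0) = 1 + 0 = 1
depth(f2(f2(c0))) = 1 + depth(f2(c0)) = 1 + 1 = 2
depth(f3(f2(f2(c0)))) = 1 + depth(f2(f2(c0))) = 1 + 2 = 3
depth(f3(f3(f2(f2(c0))))) = 1 + depth(f3(f2(f2(c0)))) = 1 + 3 = 4
depth(f3(f3(f3(f2(f2(c0)))))) = 1 + depth(f3(f3(f2(f2(c0))))) = 1 + 4 = 5
depth(f2(f3(f3(f3(f2(f2(c0))))))) = 1 + depth(f3(f3(f3(f2(f2(c0)))))) = 1 + 5 = 6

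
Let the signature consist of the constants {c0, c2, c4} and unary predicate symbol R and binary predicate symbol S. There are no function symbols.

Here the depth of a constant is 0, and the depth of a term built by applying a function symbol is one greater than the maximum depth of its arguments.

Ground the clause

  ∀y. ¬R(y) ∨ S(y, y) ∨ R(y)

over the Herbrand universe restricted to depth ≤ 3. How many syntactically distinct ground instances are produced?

Ground terms of depth ≤ 3:
  With no function symbols every ground term is a constant, so there are exactly 3 ground terms at every depth bound.
  N_0 = 3
  N_1 = 3
  N_2 = 3
  N_3 = 3
  Explicitly: c0, c2, c4.
So there are 3 ground terms available for substitution.
The clause has 1 distinct variable (y), which appears in the body. In the free term algebra distinct substitutions yield syntactically distinct ground instances.
Number of ground instances = 3.

3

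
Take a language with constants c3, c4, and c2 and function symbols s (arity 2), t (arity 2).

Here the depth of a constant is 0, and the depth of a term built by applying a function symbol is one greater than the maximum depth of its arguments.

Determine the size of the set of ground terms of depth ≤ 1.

21

Let N_k count ground terms of depth at most k. Each non-constant term of depth ≤ k is some function symbol applied to depth-≤(k−1) arguments, giving N_k = 3 + N_{k-1}^2 + N_{k-1}^2.
N_0 = 3
N_1 = 3 + 3^2 + 3^2 = 21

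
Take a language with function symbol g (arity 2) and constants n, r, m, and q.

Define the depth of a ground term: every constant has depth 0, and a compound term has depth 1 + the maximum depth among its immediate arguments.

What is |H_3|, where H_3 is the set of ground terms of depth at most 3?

Write N_k for the number of ground terms of depth ≤ k. A term of depth ≤ k is either a constant or a function symbol applied to arguments of depth ≤ k−1, so N_k = 4 + N_{k-1}^2.
N_0 = 4
N_1 = 4 + 4^2 = 20
N_2 = 4 + 20^2 = 404
N_3 = 4 + 404^2 = 163220

163220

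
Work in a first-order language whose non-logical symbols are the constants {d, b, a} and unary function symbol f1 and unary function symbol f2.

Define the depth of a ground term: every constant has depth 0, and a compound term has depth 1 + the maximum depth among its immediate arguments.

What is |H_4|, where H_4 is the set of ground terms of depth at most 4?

If N_k denotes the number of depth-≤k ground terms, the 3 constants give N_0 = 3, and each function symbol of arity r contributes N_{k-1}^r new terms at level k: N_k = 3 + N_{k-1} + N_{k-1}.
N_0 = 3
N_1 = 3 + 3 + 3 = 9
N_2 = 3 + 9 + 9 = 21
N_3 = 3 + 21 + 21 = 45
N_4 = 3 + 45 + 45 = 93

93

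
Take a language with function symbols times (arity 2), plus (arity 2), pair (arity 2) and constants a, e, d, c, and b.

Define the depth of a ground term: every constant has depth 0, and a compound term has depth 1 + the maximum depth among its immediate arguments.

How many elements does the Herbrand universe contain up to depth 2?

19205

Write N_k for the number of ground terms of depth ≤ k. A term of depth ≤ k is either a constant or a function symbol applied to arguments of depth ≤ k−1, so N_k = 5 + N_{k-1}^2 + N_{k-1}^2 + N_{k-1}^2.
N_0 = 5
N_1 = 5 + 5^2 + 5^2 + 5^2 = 80
N_2 = 5 + 80^2 + 80^2 + 80^2 = 19205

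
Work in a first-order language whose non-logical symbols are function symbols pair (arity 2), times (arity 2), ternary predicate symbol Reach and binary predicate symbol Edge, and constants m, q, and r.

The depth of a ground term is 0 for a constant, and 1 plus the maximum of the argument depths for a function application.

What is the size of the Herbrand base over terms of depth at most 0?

36

First count ground terms of depth ≤ 0.
Let N_k = |{terms of depth ≤ k}|. Then N_0 = 3 and N_k = 3 + N_{k-1}^2 + N_{k-1}^2 for k ≥ 1 (one summand per function symbol, arity giving the exponent).
N_0 = 3
So |H| = 3.
Each predicate of arity r yields |H|^r ground atoms (one per choice of an r-tuple from H):
  Reach: 3^3 = 27;  Edge: 3^2 = 9
Total ground atoms: 27 + 9 = 36.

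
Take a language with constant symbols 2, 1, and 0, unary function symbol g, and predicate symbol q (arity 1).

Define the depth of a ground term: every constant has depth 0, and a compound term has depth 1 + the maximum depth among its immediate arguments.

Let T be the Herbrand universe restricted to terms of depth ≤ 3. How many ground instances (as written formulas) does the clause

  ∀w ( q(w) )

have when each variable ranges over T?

12

Ground terms of depth ≤ 3:
  Let N_k count ground terms of depth at most k. Each non-constant term of depth ≤ k is some function symbol applied to depth-≤(k−1) arguments, giving N_k = 3 + N_{k-1}.
  N_0 = 3
  N_1 = 3 + 3 = 6
  N_2 = 3 + 6 = 9
  N_3 = 3 + 9 = 12
So there are 12 ground terms available for substitution.
The variable w ranges independently over the available ground terms, and distinct assignments produce distinct instances.
Number of ground instances = 12.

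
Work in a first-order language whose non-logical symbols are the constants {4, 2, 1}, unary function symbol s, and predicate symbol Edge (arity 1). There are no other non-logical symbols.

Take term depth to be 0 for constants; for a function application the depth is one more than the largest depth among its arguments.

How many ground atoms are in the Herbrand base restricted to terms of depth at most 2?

First count ground terms of depth ≤ 2.
If N_k denotes the number of depth-≤k ground terms, the 3 constants give N_0 = 3, and each function symbol of arity r contributes N_{k-1}^r new terms at level k: N_k = 3 + N_{k-1}.
N_0 = 3
N_1 = 3 + 3 = 6
N_2 = 3 + 6 = 9
Explicitly: 4, 2, 1, s(4), s(2), s(1), s(s(4)), s(s(2)), s(s(1)).
So |H| = 9.
A ground atom is a predicate applied to a tuple of terms from H, so the count is the sum over predicates of |H|^arity:
  Edge: 9
Total ground atoms: 9.

9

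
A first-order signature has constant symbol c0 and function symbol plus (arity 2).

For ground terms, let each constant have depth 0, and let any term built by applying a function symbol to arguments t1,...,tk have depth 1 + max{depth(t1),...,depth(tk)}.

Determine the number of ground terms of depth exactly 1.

Let N_k = |{terms of depth ≤ k}|. Then N_0 = 1 and N_k = 1 + N_{k-1}^2 for k ≥ 1 (one summand per function symbol, arity giving the exponent).
N_0 = 1
N_1 = 1 + 1^2 = 2
Terms of depth exactly 1: N_1 − N_0 = 2 − 1 = 1.

1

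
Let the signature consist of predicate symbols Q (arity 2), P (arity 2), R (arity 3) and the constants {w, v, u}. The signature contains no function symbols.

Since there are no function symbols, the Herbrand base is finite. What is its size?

With no function symbols, the Herbrand universe is just the 3 constants.
Ground atoms per predicate: Q: 3^2 = 9, P: 3^2 = 9, R: 3^3 = 27.
Herbrand base size = 9 + 9 + 27 = 45.

45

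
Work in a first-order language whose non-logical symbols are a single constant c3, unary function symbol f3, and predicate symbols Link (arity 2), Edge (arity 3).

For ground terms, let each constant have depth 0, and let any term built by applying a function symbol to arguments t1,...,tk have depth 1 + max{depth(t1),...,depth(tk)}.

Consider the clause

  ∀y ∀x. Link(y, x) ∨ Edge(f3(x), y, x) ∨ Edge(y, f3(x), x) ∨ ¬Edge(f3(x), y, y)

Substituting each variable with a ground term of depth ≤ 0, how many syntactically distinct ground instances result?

1

Ground terms of depth ≤ 0:
  Count level by level. With function symbols f3/1, the terms of depth ≤ k are the 1 constant together with each function applied to depth-≤(k−1) tuples, so N_k = 1 + N_{k-1}.
  N_0 = 1
  Explicitly: c3.
So there is exactly 1 ground term available for substitution.
The clause has 2 distinct variables (y, x), each appearing in the body. In the free term algebra distinct substitutions yield syntactically distinct ground instances.
Number of ground instances = 1^2 = 1.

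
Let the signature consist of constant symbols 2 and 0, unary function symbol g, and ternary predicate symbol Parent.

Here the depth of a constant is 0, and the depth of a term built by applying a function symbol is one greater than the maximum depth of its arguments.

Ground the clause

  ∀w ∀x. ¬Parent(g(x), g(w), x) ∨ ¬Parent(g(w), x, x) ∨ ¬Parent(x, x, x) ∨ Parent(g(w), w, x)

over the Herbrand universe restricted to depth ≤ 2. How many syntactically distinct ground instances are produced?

36

Ground terms of depth ≤ 2:
  Write N_k for the number of ground terms of depth ≤ k. A term of depth ≤ k is either a constant or a function symbol applied to arguments of depth ≤ k−1, so N_k = 2 + N_{k-1}.
  N_0 = 2
  N_1 = 2 + 2 = 4
  N_2 = 2 + 4 = 6
So there are 6 ground terms available for substitution.
The body mentions every one of the 2 quantified variables; since ground terms form a free algebra, no two substitutions collapse to the same formula.
Number of ground instances = 6^2 = 36.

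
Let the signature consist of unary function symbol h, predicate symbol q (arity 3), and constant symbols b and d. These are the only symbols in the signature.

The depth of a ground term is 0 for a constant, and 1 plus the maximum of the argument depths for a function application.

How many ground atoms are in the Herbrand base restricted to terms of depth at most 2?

216

First count ground terms of depth ≤ 2.
Write N_k for the number of ground terms of depth ≤ k. A term of depth ≤ k is either a constant or a function symbol applied to arguments of depth ≤ k−1, so N_k = 2 + N_{k-1}.
N_0 = 2
N_1 = 2 + 2 = 4
N_2 = 2 + 4 = 6
So |H| = 6.
Ground atoms are formed by filling each argument slot of a predicate with a term from H, so an r-ary predicate gives |H|^r atoms:
  q: 6^3 = 216
Total ground atoms: 216.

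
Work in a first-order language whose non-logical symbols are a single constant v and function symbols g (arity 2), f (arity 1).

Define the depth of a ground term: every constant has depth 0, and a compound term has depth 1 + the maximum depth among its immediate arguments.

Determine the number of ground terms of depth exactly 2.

10

Let N_k = |{terms of depth ≤ k}|. Then N_0 = 1 and N_k = 1 + N_{k-1}^2 + N_{k-1} for k ≥ 1 (one summand per function symbol, arity giving the exponent).
N_0 = 1
N_1 = 1 + 1^2 + 1 = 3
N_2 = 1 + 3^2 + 3 = 13
Terms of depth exactly 2: N_2 − N_1 = 13 − 3 = 10.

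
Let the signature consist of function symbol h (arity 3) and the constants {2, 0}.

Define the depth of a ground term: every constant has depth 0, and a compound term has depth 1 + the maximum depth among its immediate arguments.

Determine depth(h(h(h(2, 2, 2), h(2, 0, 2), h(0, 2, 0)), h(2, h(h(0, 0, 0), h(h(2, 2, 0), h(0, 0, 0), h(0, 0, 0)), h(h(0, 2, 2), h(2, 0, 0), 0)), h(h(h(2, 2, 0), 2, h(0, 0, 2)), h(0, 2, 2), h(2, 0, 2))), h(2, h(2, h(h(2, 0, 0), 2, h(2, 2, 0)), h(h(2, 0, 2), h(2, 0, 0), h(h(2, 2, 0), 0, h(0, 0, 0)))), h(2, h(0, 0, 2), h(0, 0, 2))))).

6

depth(h(2, 2, 2)) = 1 + max(0, 0, 0) = 1
depth(h(2, 0, 2)) = 1 + max(0, 0, 0) = 1
depth(h(0, 2, 0)) = 1 + max(0, 0, 0) = 1
depth(h(h(2, 2, 2), h(2, 0, 2), h(0, 2, 0))) = 1 + max(1, 1, 1) = 2
depth(h(0, 0, 0)) = 1 + max(0, 0, 0) = 1
depth(h(2, 2, 0)) = 1 + max(0, 0, 0) = 1
depth(h(h(2, 2, 0), h(0, 0, 0), h(0, 0, 0))) = 1 + max(1, 1, 1) = 2
depth(h(0, 2, 2)) = 1 + max(0, 0, 0) = 1
depth(h(2, 0, 0)) = 1 + max(0, 0, 0) = 1
depth(h(h(0, 2, 2), h(2, 0, 0), 0)) = 1 + max(1, 1, 0) = 2
depth(h(h(0, 0, 0), h(h(2, 2, 0), h(0, 0, 0), h(0, 0, 0)), h(h(0, 2, 2), h(2, 0, 0), 0))) = 1 + max(1, 2, 2) = 3
depth(h(0, 0, 2)) = 1 + max(0, 0, 0) = 1
depth(h(h(2, 2, 0), 2, h(0, 0, 2))) = 1 + max(1, 0, 1) = 2
depth(h(h(h(2, 2, 0), 2, h(0, 0, 2)), h(0, 2, 2), h(2, 0, 2))) = 1 + max(2, 1, 1) = 3
depth(h(2, h(h(0, 0, 0), h(h(2, 2, 0), h(0, 0, 0), h(0, 0, 0)), h(h(0, 2, 2), h(2, 0, 0), 0)), h(h(h(2, 2, 0), 2, h(0, 0, 2)), h(0, 2, 2), h(2, 0, 2)))) = 1 + max(0, 3, 3) = 4
depth(h(h(2, 0, 0), 2, h(2, 2, 0))) = 1 + max(1, 0, 1) = 2
depth(h(h(2, 2, 0), 0, h(0, 0, 0))) = 1 + max(1, 0, 1) = 2
depth(h(h(2, 0, 2), h(2, 0, 0), h(h(2, 2, 0), 0, h(0, 0, 0)))) = 1 + max(1, 1, 2) = 3
depth(h(2, h(h(2, 0, 0), 2, h(2, 2, 0)), h(h(2, 0, 2), h(2, 0, 0), h(h(2, 2, 0), 0, h(0, 0, 0))))) = 1 + max(0, 2, 3) = 4
depth(h(2, h(0, 0, 2), h(0, 0, 2))) = 1 + max(0, 1, 1) = 2
depth(h(2, h(2, h(h(2, 0, 0), 2, h(2, 2, 0)), h(h(2, 0, 2), h(2, 0, 0), h(h(2, 2, 0), 0, h(0, 0, 0)))), h(2, h(0, 0, 2), h(0, 0, 2)))) = 1 + max(0, 4, 2) = 5
depth(h(h(h(2, 2, 2), h(2, 0, 2), h(0, 2, 0)), h(2, h(h(0, 0, 0), h(h(2, 2, 0), h(0, 0, 0), h(0, 0, 0)), h(h(0, 2, 2), h(2, 0, 0), 0)), h(h(h(2, 2, 0), 2, h(0, 0, 2)), h(0, 2, 2), h(2, 0, 2))), h(2, h(2, h(h(2, 0, 0), 2, h(2, 2, 0)), h(h(2, 0, 2), h(2, 0, 0), h(h(2, 2, 0), 0, h(0, 0, 0)))), h(2, h(0, 0, 2), h(0, 0, 2))))) = 1 + max(2, 4, 5) = 6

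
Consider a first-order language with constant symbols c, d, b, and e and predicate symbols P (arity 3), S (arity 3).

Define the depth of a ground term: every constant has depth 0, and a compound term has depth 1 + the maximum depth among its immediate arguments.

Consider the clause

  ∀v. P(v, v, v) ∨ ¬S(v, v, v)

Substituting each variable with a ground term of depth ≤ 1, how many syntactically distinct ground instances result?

4

Ground terms of depth ≤ 1:
  With no function symbols every ground term is a constant, so there are exactly 4 ground terms at every depth bound.
  N_0 = 4
  N_1 = 4
So there are 4 ground terms available for substitution.
The variable v ranges independently over the available ground terms, and distinct assignments produce distinct instances.
Number of ground instances = 4.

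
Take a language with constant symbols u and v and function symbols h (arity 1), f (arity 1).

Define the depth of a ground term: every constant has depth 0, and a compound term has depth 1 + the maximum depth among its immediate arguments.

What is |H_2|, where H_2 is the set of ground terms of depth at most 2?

14

Let N_k = |{terms of depth ≤ k}|. Then N_0 = 2 and N_k = 2 + N_{k-1} + N_{k-1} for k ≥ 1 (one summand per function symbol, arity giving the exponent).
N_0 = 2
N_1 = 2 + 2 + 2 = 6
N_2 = 2 + 6 + 6 = 14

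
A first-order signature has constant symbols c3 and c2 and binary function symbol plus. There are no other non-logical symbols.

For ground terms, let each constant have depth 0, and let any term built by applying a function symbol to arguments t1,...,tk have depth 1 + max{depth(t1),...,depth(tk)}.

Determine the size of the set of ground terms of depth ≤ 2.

Let N_k = |{terms of depth ≤ k}|. Then N_0 = 2 and N_k = 2 + N_{k-1}^2 for k ≥ 1 (one summand per function symbol, arity giving the exponent).
N_0 = 2
N_1 = 2 + 2^2 = 6
N_2 = 2 + 6^2 = 38

38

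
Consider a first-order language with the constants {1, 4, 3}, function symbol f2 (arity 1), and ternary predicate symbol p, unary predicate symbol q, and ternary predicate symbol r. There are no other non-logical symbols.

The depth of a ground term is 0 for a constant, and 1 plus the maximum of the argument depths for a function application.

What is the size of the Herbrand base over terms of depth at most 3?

3468

First count ground terms of depth ≤ 3.
Count level by level. With function symbols f2/1, the terms of depth ≤ k are the 3 constants together with each function applied to depth-≤(k−1) tuples, so N_k = 3 + N_{k-1}.
N_0 = 3
N_1 = 3 + 3 = 6
N_2 = 3 + 6 = 9
N_3 = 3 + 9 = 12
Explicitly: 1, 4, 3, f2(1), f2(4), f2(3), f2(f2(1)), f2(f2(4)), f2(f2(3)), f2(f2(f2(1))), f2(f2(f2(4))), f2(f2(f2(3))).
So |H| = 12.
Ground atoms are formed by filling each argument slot of a predicate with a term from H, so an r-ary predicate gives |H|^r atoms:
  p: 12^3 = 1728;  q: 12;  r: 12^3 = 1728
Total ground atoms: 1728 + 12 + 1728 = 3468.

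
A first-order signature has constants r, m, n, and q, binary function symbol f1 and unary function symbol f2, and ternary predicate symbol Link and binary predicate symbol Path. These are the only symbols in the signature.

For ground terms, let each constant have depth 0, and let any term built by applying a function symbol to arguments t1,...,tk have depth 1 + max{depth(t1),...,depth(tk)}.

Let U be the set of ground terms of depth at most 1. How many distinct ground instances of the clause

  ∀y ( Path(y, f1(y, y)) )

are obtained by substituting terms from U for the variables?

24

Ground terms of depth ≤ 1:
  Count level by level. With function symbols f1/2, f2/1, the terms of depth ≤ k are the 4 constants together with each function applied to depth-≤(k−1) tuples, so N_k = 4 + N_{k-1}^2 + N_{k-1}.
  N_0 = 4
  N_1 = 4 + 4^2 + 4 = 24
So there are 24 ground terms available for substitution.
The variable y ranges independently over the available ground terms, and distinct assignments produce distinct instances.
Number of ground instances = 24.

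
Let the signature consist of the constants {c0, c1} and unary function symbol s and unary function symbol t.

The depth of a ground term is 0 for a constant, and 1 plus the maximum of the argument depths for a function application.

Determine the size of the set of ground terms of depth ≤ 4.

Count level by level. With function symbols s/1, t/1, the terms of depth ≤ k are the 2 constants together with each function applied to depth-≤(k−1) tuples, so N_k = 2 + N_{k-1} + N_{k-1}.
N_0 = 2
N_1 = 2 + 2 + 2 = 6
N_2 = 2 + 6 + 6 = 14
N_3 = 2 + 14 + 14 = 30
N_4 = 2 + 30 + 30 = 62

62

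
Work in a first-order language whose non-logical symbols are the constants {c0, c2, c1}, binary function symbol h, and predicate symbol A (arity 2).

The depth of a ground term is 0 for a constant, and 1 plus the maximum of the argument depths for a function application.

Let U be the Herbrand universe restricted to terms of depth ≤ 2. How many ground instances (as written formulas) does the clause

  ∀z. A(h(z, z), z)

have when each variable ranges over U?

147

Ground terms of depth ≤ 2:
  Write N_k for the number of ground terms of depth ≤ k. A term of depth ≤ k is either a constant or a function symbol applied to arguments of depth ≤ k−1, so N_k = 3 + N_{k-1}^2.
  N_0 = 3
  N_1 = 3 + 3^2 = 12
  N_2 = 3 + 12^2 = 147
So there are 147 ground terms available for substitution.
There is 1 variable to instantiate (z),  occurring in at least one literal, so different choices give different ground instances.
Number of ground instances = 147.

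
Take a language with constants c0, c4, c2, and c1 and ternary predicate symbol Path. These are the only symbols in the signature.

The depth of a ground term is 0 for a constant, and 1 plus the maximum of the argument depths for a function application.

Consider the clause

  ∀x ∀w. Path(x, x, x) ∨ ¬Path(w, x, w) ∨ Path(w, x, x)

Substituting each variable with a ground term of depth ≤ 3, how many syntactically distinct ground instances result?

Ground terms of depth ≤ 3:
  With no function symbols every ground term is a constant, so there are exactly 4 ground terms at every depth bound.
  N_0 = 4
  N_1 = 4
  N_2 = 4
  N_3 = 4
So there are 4 ground terms available for substitution.
Each of x, w ranges independently over the available ground terms, and distinct assignments produce distinct instances.
Number of ground instances = 4^2 = 16.

16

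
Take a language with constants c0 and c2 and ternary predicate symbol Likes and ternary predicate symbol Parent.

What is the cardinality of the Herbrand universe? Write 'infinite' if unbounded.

2

There are no function symbols, so every ground term is one of the 2 constants.
The Herbrand universe is {c0, c2}, which is finite with 2 elements.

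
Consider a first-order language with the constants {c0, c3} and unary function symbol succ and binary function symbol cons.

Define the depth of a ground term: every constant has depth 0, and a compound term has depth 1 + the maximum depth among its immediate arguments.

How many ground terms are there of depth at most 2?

Let N_k count ground terms of depth at most k. Each non-constant term of depth ≤ k is some function symbol applied to depth-≤(k−1) arguments, giving N_k = 2 + N_{k-1} + N_{k-1}^2.
N_0 = 2
N_1 = 2 + 2 + 2^2 = 8
N_2 = 2 + 8 + 8^2 = 74

74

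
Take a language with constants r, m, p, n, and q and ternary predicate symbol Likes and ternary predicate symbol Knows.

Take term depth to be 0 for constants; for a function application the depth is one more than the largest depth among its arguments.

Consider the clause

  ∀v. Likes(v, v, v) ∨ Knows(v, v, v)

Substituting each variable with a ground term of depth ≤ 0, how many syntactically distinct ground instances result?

Ground terms of depth ≤ 0:
  With no function symbols every ground term is a constant, so there are exactly 5 ground terms at every depth bound.
  N_0 = 5
So there are 5 ground terms available for substitution.
The body mentions the single quantified variable v; since ground terms form a free algebra, no two substitutions collapse to the same formula.
Number of ground instances = 5.

5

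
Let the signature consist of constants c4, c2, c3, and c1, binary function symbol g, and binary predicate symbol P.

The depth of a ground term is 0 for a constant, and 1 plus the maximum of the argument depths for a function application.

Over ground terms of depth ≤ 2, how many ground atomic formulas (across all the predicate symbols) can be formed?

First count ground terms of depth ≤ 2.
Write N_k for the number of ground terms of depth ≤ k. A term of depth ≤ k is either a constant or a function symbol applied to arguments of depth ≤ k−1, so N_k = 4 + N_{k-1}^2.
N_0 = 4
N_1 = 4 + 4^2 = 20
N_2 = 4 + 20^2 = 404
So |H| = 404.
Each predicate of arity r yields |H|^r ground atoms (one per choice of an r-tuple from H):
  P: 404^2 = 163216
Total ground atoms: 163216.

163216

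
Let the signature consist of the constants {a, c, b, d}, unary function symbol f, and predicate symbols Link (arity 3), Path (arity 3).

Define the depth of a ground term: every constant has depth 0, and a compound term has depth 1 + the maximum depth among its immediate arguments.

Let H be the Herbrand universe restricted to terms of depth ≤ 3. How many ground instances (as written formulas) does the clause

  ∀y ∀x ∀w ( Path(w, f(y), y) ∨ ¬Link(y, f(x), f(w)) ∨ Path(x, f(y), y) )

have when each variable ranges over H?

Ground terms of depth ≤ 3:
  Write N_k for the number of ground terms of depth ≤ k. A term of depth ≤ k is either a constant or a function symbol applied to arguments of depth ≤ k−1, so N_k = 4 + N_{k-1}.
  N_0 = 4
  N_1 = 4 + 4 = 8
  N_2 = 4 + 8 = 12
  N_3 = 4 + 12 = 16
So there are 16 ground terms available for substitution.
There are 3 variables to instantiate (y, x, w), each occurring in at least one literal, so different choices give different ground instances.
Number of ground instances = 16^3 = 4096.

4096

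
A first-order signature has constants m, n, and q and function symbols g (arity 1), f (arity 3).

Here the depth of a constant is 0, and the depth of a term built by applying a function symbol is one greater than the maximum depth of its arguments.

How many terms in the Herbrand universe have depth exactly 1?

30

Write N_k for the number of ground terms of depth ≤ k. A term of depth ≤ k is either a constant or a function symbol applied to arguments of depth ≤ k−1, so N_k = 3 + N_{k-1} + N_{k-1}^3.
N_0 = 3
N_1 = 3 + 3 + 3^3 = 33
Terms of depth exactly 1: N_1 − N_0 = 33 − 3 = 30.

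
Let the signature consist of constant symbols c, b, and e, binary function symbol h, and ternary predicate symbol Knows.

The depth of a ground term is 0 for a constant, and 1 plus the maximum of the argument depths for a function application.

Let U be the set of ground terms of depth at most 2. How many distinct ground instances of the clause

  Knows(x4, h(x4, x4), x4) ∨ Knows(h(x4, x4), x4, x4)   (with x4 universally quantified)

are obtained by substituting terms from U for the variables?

Ground terms of depth ≤ 2:
  Let N_k = |{terms of depth ≤ k}|. Then N_0 = 3 and N_k = 3 + N_{k-1}^2 for k ≥ 1 (one summand per function symbol, arity giving the exponent).
  N_0 = 3
  N_1 = 3 + 3^2 = 12
  N_2 = 3 + 12^2 = 147
So there are 147 ground terms available for substitution.
The variable x4 ranges independently over the available ground terms, and distinct assignments produce distinct instances.
Number of ground instances = 147.

147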